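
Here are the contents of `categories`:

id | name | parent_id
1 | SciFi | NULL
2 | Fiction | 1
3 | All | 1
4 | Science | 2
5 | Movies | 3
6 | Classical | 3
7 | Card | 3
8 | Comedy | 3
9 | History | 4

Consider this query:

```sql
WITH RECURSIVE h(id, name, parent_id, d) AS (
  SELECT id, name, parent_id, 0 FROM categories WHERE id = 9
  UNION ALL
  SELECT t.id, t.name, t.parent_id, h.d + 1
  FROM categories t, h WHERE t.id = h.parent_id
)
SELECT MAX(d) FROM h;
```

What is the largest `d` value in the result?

Base: id=9 (History), parent_id=4, d 0.
Iteration 1: join on id=4 -> Science (id 4, parent_id=2, d 1).
Iteration 2: join on id=2 -> Fiction (id 2, parent_id=1, d 2).
Iteration 3: join on id=1 -> SciFi (id 1, parent_id=NULL, d 3).
Iteration 4: parent_id is NULL; no match; recursion stops.
d values: 0, 1, 2, 3; the maximum is 3.

3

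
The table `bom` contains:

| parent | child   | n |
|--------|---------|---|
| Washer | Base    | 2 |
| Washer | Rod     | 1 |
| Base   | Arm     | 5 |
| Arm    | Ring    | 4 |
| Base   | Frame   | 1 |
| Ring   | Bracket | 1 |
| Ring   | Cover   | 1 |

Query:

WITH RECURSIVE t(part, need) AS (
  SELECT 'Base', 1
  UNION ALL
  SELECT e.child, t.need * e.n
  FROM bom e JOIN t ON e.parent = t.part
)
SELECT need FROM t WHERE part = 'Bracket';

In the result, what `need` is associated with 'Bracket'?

20

Base: (Base, need=1).
Iteration 1: components of {Base} -> Arm = 1*5 = 5, Frame = 1*1 = 1.
Iteration 2: components of {Arm,Frame} -> Ring = 5*4 = 20.
Iteration 3: components of {Ring} -> Bracket = 20*1 = 20, Cover = 20*1 = 20.
Iteration 4: no further components; recursion stops.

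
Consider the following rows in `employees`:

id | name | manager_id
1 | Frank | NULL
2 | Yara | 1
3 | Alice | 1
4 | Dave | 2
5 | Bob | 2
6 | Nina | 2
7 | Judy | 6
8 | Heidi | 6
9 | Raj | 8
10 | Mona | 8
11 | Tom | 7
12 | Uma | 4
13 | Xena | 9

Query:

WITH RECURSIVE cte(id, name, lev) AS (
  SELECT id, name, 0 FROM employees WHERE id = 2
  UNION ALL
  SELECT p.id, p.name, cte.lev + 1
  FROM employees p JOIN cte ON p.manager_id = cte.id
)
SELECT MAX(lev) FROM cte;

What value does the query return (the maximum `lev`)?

4

Base: id=2 (Yara) at lev 0.
Iteration 1: rows with manager_id in {2} -> Dave (id 4, lev 1), Bob (id 5, lev 1), Nina (id 6, lev 1).
Iteration 2: rows with manager_id in {4,5,6} -> Judy (id 7, lev 2), Heidi (id 8, lev 2), Uma (id 12, lev 2).
Iteration 3: rows with manager_id in {7,8,12} -> Raj (id 9, lev 3), Mona (id 10, lev 3), Tom (id 11, lev 3).
Iteration 4: rows with manager_id in {9,10,11} -> Xena (id 13, lev 4).
Iteration 5: no rows with manager_id in {13}; recursion stops.
lev values: 0, 1, 1, 1, 2, 2, 2, 3, 3, 3, 4; the maximum is 4.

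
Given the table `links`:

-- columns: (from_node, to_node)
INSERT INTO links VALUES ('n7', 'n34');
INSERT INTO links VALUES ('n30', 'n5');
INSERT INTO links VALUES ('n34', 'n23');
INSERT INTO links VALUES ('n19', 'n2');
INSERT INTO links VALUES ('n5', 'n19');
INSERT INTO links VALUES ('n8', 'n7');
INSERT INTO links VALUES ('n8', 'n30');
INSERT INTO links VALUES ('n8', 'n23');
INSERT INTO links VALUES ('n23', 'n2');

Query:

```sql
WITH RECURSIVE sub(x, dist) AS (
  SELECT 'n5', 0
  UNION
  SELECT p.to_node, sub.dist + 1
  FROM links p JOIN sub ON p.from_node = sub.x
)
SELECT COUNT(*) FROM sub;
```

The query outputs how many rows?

Base: (n5, dist=0).
Iteration 1: edges from {n5} -> (n19, dist=1).
Iteration 2: edges from {n19} -> (n2, dist=2).
Iteration 3: no outgoing edges from {n2}; recursion stops.
Total rows emitted: 3.

3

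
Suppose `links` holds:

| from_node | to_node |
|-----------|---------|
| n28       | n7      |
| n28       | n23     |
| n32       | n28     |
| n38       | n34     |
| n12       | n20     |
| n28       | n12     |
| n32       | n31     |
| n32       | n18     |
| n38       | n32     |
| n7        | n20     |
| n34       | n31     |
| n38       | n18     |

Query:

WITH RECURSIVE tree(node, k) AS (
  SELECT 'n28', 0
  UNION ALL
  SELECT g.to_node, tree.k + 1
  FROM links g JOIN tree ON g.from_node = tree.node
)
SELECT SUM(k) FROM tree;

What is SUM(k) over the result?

Base: (n28, k=0).
Iteration 1: edges from {n28} -> (n12, k=1), (n23, k=1), (n7, k=1).
Iteration 2: edges from {n12,n23,n7} -> (n20, k=2) x2. [UNION ALL keeps all 2 new rows, including repeats]
Iteration 3: no outgoing edges from {n20}; recursion stops.
SUM(k) = 0 + 1 + 1 + 1 + 2 + 2 = 7.

7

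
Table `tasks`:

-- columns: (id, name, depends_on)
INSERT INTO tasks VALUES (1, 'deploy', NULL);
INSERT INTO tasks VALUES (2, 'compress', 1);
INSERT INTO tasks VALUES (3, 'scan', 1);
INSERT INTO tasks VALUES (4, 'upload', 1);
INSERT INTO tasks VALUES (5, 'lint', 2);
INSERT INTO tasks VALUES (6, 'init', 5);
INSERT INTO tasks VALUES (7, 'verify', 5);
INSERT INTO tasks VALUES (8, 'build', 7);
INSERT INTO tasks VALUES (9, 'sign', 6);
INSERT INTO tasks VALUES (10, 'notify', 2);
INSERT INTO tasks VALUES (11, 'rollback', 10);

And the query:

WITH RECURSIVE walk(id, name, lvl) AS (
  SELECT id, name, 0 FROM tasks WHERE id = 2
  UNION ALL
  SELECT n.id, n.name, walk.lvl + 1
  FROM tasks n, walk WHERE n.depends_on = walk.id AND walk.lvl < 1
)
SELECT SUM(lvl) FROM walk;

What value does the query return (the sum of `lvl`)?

Base: id=2 (compress) at lvl 0.
Iteration 1: rows with depends_on in {2} -> lint (id 5, lvl 1), notify (id 10, lvl 1).
Iteration 2: lvl < 1 fails for all current rows; recursion stops.
SUM(lvl) = 0 + 1 + 1 = 2.

2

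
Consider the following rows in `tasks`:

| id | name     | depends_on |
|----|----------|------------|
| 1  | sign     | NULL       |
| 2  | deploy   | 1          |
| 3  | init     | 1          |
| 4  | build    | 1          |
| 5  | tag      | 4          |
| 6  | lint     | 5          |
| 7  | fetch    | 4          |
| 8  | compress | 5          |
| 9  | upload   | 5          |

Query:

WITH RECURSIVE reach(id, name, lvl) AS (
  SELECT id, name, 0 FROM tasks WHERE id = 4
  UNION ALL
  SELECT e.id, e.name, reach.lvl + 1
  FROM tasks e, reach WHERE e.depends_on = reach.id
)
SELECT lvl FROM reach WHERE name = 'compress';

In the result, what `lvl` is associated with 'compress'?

2

Base: id=4 (build) at lvl 0.
Iteration 1: rows with depends_on in {4} -> tag (id 5, lvl 1), fetch (id 7, lvl 1).
Iteration 2: rows with depends_on in {5,7} -> lint (id 6, lvl 2), compress (id 8, lvl 2), upload (id 9, lvl 2).
Iteration 3: no rows with depends_on in {6,8,9}; recursion stops.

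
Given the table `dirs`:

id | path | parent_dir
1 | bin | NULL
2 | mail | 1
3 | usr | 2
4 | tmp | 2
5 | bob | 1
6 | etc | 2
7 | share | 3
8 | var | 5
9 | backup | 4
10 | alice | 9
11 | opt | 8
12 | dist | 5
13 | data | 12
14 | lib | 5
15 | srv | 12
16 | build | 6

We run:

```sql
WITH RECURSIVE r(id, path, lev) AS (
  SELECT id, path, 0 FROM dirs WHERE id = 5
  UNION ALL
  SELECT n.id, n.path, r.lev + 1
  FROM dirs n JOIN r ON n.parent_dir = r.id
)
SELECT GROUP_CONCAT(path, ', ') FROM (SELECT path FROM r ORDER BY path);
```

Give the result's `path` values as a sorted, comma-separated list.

bob, data, dist, lib, opt, srv, var

Base: id=5 (bob) at lev 0.
Iteration 1: rows with parent_dir in {5} -> var (id 8, lev 1), dist (id 12, lev 1), lib (id 14, lev 1).
Iteration 2: rows with parent_dir in {8,12,14} -> opt (id 11, lev 2), data (id 13, lev 2), srv (id 15, lev 2).
Iteration 3: no rows with parent_dir in {11,13,15}; recursion stops.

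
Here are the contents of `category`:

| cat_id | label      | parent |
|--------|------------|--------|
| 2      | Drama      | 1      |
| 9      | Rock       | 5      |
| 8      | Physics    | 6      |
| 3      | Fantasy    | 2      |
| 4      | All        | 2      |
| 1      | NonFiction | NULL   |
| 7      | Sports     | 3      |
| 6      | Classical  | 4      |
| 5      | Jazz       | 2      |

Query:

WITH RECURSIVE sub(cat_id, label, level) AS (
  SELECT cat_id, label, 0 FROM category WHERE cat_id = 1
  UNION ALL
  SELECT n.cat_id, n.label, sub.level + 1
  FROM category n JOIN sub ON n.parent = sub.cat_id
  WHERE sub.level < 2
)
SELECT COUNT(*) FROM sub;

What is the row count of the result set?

Base: cat_id=1 (NonFiction) at level 0.
Iteration 1: rows with parent in {1} -> Drama (id 2, level 1).
Iteration 2: rows with parent in {2} -> Fantasy (id 3, level 2), All (id 4, level 2), Jazz (id 5, level 2).
Iteration 3: level < 2 fails for all current rows; recursion stops.
Total rows emitted: 5.

5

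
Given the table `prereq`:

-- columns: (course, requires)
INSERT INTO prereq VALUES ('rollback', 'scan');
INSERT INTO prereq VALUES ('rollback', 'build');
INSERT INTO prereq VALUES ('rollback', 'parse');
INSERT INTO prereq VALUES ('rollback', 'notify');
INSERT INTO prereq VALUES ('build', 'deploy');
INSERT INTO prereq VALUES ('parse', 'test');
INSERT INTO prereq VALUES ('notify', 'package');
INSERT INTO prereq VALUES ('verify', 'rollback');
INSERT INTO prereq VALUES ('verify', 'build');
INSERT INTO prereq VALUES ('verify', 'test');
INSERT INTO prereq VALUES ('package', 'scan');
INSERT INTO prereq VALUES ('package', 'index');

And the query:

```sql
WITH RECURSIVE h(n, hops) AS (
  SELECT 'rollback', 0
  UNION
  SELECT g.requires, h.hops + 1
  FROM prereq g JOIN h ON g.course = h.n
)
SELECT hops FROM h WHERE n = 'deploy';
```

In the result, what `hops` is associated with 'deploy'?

Base: (rollback, hops=0).
Iteration 1: edges from {rollback} -> (build, hops=1), (notify, hops=1), (parse, hops=1), (scan, hops=1).
Iteration 2: edges from {build,notify,parse,scan} -> (deploy, hops=2), (package, hops=2), (test, hops=2).
Iteration 3: edges from {deploy,package,test} -> (index, hops=3), (scan, hops=3).
Iteration 4: no outgoing edges from {index,scan}; recursion stops.

2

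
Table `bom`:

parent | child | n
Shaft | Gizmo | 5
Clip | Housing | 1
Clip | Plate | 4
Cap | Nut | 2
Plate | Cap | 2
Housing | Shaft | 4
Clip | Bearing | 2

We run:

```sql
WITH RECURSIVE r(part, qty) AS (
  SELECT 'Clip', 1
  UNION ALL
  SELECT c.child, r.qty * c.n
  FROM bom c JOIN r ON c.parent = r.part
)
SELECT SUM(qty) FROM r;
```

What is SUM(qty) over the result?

Base: (Clip, qty=1).
Iteration 1: components of {Clip} -> Bearing = 1*2 = 2, Housing = 1*1 = 1, Plate = 1*4 = 4.
Iteration 2: components of {Bearing,Housing,Plate} -> Cap = 4*2 = 8, Shaft = 1*4 = 4.
Iteration 3: components of {Cap,Shaft} -> Gizmo = 4*5 = 20, Nut = 8*2 = 16.
Iteration 4: no further components; recursion stops.
SUM(qty) = 1 + 1 + 4 + 2 + 4 + 8 + 20 + 16 = 56.

56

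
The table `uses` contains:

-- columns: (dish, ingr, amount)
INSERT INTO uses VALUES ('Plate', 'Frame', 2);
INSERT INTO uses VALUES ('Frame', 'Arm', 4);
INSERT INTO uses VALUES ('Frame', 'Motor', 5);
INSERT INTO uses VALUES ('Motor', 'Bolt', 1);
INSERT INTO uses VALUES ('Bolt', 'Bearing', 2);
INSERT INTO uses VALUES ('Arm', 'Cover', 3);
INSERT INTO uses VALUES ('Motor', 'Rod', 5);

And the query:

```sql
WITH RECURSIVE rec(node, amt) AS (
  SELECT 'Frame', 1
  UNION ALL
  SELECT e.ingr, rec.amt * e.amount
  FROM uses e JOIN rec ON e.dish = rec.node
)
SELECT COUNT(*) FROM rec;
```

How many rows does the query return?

7

Base: (Frame, amt=1).
Iteration 1: components of {Frame} -> Arm = 1*4 = 4, Motor = 1*5 = 5.
Iteration 2: components of {Arm,Motor} -> Bolt = 5*1 = 5, Cover = 4*3 = 12, Rod = 5*5 = 25.
Iteration 3: components of {Bolt,Cover,Rod} -> Bearing = 5*2 = 10.
Iteration 4: no further components; recursion stops.
Total rows emitted: 7.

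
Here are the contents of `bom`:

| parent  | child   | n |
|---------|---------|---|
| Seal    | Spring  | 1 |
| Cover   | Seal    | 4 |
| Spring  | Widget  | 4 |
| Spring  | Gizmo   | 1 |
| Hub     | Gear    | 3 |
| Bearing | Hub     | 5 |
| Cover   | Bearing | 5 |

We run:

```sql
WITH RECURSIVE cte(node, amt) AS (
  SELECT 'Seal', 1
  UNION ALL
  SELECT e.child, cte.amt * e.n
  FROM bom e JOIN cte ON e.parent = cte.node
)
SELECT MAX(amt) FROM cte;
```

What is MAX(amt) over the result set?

Base: (Seal, amt=1).
Iteration 1: components of {Seal} -> Spring = 1*1 = 1.
Iteration 2: components of {Spring} -> Gizmo = 1*1 = 1, Widget = 1*4 = 4.
Iteration 3: no further components; recursion stops.
amt values: 1, 1, 1, 4; the maximum is 4.

4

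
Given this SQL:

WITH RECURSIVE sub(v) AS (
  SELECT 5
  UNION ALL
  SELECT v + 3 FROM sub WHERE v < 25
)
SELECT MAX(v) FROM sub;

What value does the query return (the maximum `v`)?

26

Base: v=5.
Iteration 1: 5 < 25 holds -> v = 5 + 3 = 8.
Iteration 2: 8 < 25 holds -> v = 8 + 3 = 11.
Iteration 3: 11 < 25 holds -> v = 11 + 3 = 14.
Iteration 4: 14 < 25 holds -> v = 14 + 3 = 17.
Iteration 5: 17 < 25 holds -> v = 17 + 3 = 20.
Iteration 6: 20 < 25 holds -> v = 20 + 3 = 23.
Iteration 7: 23 < 25 holds -> v = 23 + 3 = 26.
Iteration 8: 26 < 25 fails; recursion stops.
v values: 5, 8, 11, 14, 17, 20, 23, 26; the maximum is 26.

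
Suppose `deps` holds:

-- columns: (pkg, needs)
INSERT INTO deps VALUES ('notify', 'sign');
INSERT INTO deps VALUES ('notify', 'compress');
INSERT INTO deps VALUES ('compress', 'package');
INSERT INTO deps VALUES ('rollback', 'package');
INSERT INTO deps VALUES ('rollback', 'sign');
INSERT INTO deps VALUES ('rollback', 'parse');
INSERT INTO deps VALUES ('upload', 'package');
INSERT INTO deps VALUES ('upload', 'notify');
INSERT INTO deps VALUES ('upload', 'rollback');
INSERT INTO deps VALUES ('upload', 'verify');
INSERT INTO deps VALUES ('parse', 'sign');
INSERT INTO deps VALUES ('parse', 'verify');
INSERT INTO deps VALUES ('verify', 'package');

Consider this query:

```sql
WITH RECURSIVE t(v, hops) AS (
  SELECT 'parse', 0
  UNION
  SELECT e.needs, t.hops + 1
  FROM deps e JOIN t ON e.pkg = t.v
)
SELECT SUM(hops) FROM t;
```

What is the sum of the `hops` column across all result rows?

4

Base: (parse, hops=0).
Iteration 1: edges from {parse} -> (sign, hops=1), (verify, hops=1).
Iteration 2: edges from {sign,verify} -> (package, hops=2).
Iteration 3: no outgoing edges from {package}; recursion stops.
SUM(hops) = 0 + 1 + 1 + 2 = 4.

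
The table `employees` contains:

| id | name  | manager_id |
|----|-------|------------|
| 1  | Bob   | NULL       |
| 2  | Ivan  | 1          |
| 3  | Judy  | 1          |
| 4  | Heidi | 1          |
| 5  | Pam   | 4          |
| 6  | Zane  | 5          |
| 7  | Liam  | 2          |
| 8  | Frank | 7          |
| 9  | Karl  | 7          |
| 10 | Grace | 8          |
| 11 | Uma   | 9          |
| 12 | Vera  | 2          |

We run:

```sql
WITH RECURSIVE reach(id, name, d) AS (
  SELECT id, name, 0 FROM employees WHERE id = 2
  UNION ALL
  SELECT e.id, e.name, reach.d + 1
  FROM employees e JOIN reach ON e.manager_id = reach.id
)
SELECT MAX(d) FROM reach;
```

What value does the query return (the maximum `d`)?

3

Base: id=2 (Ivan) at d 0.
Iteration 1: rows with manager_id in {2} -> Liam (id 7, d 1), Vera (id 12, d 1).
Iteration 2: rows with manager_id in {7,12} -> Frank (id 8, d 2), Karl (id 9, d 2).
Iteration 3: rows with manager_id in {8,9} -> Grace (id 10, d 3), Uma (id 11, d 3).
Iteration 4: no rows with manager_id in {10,11}; recursion stops.
d values: 0, 1, 1, 2, 2, 3, 3; the maximum is 3.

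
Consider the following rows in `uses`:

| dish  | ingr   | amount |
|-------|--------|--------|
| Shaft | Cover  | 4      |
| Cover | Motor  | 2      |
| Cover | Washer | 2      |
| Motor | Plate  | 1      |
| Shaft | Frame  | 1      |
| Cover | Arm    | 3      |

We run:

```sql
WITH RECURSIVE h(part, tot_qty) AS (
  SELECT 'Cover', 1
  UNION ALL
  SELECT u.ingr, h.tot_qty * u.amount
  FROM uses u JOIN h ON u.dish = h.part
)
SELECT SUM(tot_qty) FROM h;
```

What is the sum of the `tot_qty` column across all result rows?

10

Base: (Cover, tot_qty=1).
Iteration 1: components of {Cover} -> Arm = 1*3 = 3, Motor = 1*2 = 2, Washer = 1*2 = 2.
Iteration 2: components of {Arm,Motor,Washer} -> Plate = 2*1 = 2.
Iteration 3: no further components; recursion stops.
SUM(tot_qty) = 1 + 2 + 2 + 3 + 2 = 10.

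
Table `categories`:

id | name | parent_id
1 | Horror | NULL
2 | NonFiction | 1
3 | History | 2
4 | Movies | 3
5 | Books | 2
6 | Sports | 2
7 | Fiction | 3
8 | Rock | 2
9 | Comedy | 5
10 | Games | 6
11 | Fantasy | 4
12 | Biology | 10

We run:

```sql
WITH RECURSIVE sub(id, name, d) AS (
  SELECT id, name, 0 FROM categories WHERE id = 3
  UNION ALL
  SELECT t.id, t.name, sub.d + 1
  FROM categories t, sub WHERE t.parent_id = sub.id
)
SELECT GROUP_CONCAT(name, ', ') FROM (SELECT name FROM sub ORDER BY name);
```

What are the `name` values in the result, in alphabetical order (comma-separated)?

Base: id=3 (History) at d 0.
Iteration 1: rows with parent_id in {3} -> Movies (id 4, d 1), Fiction (id 7, d 1).
Iteration 2: rows with parent_id in {4,7} -> Fantasy (id 11, d 2).
Iteration 3: no rows with parent_id in {11}; recursion stops.

Fantasy, Fiction, History, Movies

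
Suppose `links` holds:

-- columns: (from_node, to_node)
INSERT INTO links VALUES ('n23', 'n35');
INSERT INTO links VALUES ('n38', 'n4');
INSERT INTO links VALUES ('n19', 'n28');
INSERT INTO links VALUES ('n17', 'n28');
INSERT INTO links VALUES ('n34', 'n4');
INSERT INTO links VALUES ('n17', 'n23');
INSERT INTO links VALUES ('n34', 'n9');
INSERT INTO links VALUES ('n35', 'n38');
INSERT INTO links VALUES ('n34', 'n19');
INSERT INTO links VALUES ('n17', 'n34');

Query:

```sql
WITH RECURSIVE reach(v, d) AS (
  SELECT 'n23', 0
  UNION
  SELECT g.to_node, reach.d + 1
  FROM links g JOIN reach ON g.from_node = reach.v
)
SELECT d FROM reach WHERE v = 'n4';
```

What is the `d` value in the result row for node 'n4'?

3

Base: (n23, d=0).
Iteration 1: edges from {n23} -> (n35, d=1).
Iteration 2: edges from {n35} -> (n38, d=2).
Iteration 3: edges from {n38} -> (n4, d=3).
Iteration 4: no outgoing edges from {n4}; recursion stops.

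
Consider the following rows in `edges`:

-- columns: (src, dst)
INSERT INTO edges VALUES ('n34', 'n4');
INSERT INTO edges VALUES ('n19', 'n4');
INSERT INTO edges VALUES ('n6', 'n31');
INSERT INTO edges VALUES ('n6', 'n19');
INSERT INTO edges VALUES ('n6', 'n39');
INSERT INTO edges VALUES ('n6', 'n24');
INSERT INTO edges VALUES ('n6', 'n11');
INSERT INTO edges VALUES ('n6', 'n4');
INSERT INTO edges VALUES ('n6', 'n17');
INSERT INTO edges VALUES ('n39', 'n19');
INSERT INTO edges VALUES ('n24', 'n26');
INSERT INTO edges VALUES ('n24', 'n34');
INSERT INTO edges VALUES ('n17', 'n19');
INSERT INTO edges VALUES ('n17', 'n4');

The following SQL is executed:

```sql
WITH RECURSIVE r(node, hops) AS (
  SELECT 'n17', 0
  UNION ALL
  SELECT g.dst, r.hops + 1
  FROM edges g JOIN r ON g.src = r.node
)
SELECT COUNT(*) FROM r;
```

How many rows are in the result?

Base: (n17, hops=0).
Iteration 1: edges from {n17} -> (n19, hops=1), (n4, hops=1).
Iteration 2: edges from {n19,n4} -> (n4, hops=2).
Iteration 3: no outgoing edges from {n4}; recursion stops.
Total rows emitted: 4.

4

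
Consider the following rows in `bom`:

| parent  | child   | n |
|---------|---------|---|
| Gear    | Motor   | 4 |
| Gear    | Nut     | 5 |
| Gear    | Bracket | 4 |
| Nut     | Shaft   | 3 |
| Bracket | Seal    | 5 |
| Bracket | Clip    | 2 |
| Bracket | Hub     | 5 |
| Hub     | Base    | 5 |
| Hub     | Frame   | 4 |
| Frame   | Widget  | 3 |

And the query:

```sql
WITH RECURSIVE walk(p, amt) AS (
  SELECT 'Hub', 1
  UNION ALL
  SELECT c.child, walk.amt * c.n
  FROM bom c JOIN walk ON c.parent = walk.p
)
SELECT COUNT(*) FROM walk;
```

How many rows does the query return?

4

Base: (Hub, amt=1).
Iteration 1: components of {Hub} -> Base = 1*5 = 5, Frame = 1*4 = 4.
Iteration 2: components of {Base,Frame} -> Widget = 4*3 = 12.
Iteration 3: no further components; recursion stops.
Total rows emitted: 4.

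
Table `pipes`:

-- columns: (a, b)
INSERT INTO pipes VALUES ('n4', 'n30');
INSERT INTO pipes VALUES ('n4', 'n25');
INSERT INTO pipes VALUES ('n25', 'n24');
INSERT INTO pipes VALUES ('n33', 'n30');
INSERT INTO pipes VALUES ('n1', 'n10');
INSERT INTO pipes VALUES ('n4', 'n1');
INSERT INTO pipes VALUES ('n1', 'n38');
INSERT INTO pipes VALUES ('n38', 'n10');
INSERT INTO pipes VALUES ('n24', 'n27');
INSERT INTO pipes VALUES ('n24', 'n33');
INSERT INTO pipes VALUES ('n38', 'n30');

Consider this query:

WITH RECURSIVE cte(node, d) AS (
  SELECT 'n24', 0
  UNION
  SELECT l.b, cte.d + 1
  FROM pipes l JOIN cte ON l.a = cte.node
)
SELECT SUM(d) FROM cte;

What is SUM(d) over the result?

4

Base: (n24, d=0).
Iteration 1: edges from {n24} -> (n27, d=1), (n33, d=1).
Iteration 2: edges from {n27,n33} -> (n30, d=2).
Iteration 3: no outgoing edges from {n30}; recursion stops.
SUM(d) = 0 + 1 + 1 + 2 = 4.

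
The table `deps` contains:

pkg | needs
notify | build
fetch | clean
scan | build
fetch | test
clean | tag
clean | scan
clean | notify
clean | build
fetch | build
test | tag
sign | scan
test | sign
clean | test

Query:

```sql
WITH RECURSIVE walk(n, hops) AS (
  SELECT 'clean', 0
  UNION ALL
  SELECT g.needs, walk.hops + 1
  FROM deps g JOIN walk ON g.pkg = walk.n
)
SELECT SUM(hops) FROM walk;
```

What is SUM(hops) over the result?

Base: (clean, hops=0).
Iteration 1: edges from {clean} -> (build, hops=1), (notify, hops=1), (scan, hops=1), (tag, hops=1), (test, hops=1).
Iteration 2: edges from {build,notify,scan,tag,test} -> (build, hops=2) x2, (sign, hops=2), (tag, hops=2). [UNION ALL keeps all 4 new rows, including repeats]
Iteration 3: edges from {build,sign,tag} -> (scan, hops=3).
Iteration 4: edges from {scan} -> (build, hops=4).
Iteration 5: no outgoing edges from {build}; recursion stops.
SUM(hops) = 0 + 1 + 1 + 1 + 1 + 1 + 2 + 2 + 2 + 2 + 3 + 4 = 20.

20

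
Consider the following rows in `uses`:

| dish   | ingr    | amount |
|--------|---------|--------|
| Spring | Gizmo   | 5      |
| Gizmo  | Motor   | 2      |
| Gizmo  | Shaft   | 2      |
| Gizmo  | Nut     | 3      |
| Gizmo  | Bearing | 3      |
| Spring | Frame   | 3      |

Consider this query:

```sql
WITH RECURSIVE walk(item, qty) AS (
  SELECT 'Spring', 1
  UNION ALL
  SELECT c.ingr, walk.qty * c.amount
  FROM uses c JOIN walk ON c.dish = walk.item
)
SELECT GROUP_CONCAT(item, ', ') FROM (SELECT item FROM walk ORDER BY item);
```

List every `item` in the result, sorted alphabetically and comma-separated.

Base: (Spring, qty=1).
Iteration 1: components of {Spring} -> Frame = 1*3 = 3, Gizmo = 1*5 = 5.
Iteration 2: components of {Frame,Gizmo} -> Bearing = 5*3 = 15, Motor = 5*2 = 10, Nut = 5*3 = 15, Shaft = 5*2 = 10.
Iteration 3: no further components; recursion stops.

Bearing, Frame, Gizmo, Motor, Nut, Shaft, Spring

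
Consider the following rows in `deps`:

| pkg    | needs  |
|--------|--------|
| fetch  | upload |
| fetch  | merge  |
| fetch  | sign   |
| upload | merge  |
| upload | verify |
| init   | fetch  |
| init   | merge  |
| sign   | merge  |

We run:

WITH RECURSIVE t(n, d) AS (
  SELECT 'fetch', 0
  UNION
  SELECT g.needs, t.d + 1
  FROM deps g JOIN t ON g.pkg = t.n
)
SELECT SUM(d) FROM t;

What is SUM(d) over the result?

Base: (fetch, d=0).
Iteration 1: edges from {fetch} -> (merge, d=1), (sign, d=1), (upload, d=1).
Iteration 2: edges from {merge,sign,upload} -> (merge, d=2), (verify, d=2). [UNION drops 1 duplicate row(s)]
Iteration 3: no outgoing edges from {merge,verify}; recursion stops.
SUM(d) = 0 + 1 + 1 + 1 + 2 + 2 = 7.

7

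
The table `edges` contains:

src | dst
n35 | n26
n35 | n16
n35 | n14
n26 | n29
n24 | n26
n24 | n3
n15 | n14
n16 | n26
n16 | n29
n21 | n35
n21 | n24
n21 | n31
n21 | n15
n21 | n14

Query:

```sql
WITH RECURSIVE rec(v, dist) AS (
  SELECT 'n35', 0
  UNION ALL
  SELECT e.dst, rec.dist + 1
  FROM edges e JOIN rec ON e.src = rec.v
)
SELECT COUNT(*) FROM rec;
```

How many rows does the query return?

8

Base: (n35, dist=0).
Iteration 1: edges from {n35} -> (n14, dist=1), (n16, dist=1), (n26, dist=1).
Iteration 2: edges from {n14,n16,n26} -> (n26, dist=2), (n29, dist=2) x2. [UNION ALL keeps all 3 new rows, including repeats]
Iteration 3: edges from {n26,n29} -> (n29, dist=3).
Iteration 4: no outgoing edges from {n29}; recursion stops.
Total rows emitted: 8.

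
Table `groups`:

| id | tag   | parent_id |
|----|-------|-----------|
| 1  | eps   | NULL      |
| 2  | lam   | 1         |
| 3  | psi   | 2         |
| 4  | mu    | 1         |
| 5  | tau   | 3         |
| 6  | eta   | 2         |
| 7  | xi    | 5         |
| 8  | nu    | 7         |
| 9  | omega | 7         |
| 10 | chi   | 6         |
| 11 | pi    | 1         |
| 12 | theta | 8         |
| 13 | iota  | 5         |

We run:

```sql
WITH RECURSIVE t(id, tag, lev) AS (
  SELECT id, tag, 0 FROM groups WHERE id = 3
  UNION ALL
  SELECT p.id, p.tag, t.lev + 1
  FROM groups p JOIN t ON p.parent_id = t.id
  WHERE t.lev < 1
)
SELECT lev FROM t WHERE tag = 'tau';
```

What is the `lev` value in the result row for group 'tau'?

1

Base: id=3 (psi) at lev 0.
Iteration 1: rows with parent_id in {3} -> tau (id 5, lev 1).
Iteration 2: lev < 1 fails for all current rows; recursion stops.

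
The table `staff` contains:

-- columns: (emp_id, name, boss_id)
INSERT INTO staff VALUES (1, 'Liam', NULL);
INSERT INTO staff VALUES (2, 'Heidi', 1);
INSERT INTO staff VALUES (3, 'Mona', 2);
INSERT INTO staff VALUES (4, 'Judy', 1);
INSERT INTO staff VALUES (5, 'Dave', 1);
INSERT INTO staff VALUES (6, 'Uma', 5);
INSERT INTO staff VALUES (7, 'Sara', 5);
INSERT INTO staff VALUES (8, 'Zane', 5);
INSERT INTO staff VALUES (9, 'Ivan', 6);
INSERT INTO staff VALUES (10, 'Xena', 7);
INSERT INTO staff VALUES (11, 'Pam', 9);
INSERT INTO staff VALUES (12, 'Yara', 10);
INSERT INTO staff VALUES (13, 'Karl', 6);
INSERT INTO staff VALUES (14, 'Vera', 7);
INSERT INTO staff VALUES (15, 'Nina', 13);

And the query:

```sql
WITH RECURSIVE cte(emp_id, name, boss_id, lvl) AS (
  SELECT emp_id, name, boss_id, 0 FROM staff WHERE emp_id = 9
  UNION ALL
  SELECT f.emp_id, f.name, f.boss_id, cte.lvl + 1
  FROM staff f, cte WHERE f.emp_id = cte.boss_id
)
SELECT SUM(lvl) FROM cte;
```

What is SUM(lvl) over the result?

Base: emp_id=9 (Ivan), boss_id=6, lvl 0.
Iteration 1: join on emp_id=6 -> Uma (id 6, boss_id=5, lvl 1).
Iteration 2: join on emp_id=5 -> Dave (id 5, boss_id=1, lvl 2).
Iteration 3: join on emp_id=1 -> Liam (id 1, boss_id=NULL, lvl 3).
Iteration 4: boss_id is NULL; no match; recursion stops.
SUM(lvl) = 0 + 1 + 2 + 3 = 6.

6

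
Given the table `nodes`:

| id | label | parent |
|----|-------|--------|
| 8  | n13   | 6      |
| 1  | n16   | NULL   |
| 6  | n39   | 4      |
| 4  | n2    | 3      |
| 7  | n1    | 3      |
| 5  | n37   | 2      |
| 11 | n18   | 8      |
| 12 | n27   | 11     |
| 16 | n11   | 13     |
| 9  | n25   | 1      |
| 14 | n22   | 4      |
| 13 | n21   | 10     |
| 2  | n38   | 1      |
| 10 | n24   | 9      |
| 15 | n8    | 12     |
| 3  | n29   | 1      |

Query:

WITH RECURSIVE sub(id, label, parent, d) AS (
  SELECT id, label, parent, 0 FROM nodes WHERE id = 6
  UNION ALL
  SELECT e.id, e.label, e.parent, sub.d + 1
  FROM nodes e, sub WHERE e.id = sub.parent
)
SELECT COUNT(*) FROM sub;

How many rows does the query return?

Base: id=6 (n39), parent=4, d 0.
Iteration 1: join on id=4 -> n2 (id 4, parent=3, d 1).
Iteration 2: join on id=3 -> n29 (id 3, parent=1, d 2).
Iteration 3: join on id=1 -> n16 (id 1, parent=NULL, d 3).
Iteration 4: parent is NULL; no match; recursion stops.
Total rows emitted: 4.

4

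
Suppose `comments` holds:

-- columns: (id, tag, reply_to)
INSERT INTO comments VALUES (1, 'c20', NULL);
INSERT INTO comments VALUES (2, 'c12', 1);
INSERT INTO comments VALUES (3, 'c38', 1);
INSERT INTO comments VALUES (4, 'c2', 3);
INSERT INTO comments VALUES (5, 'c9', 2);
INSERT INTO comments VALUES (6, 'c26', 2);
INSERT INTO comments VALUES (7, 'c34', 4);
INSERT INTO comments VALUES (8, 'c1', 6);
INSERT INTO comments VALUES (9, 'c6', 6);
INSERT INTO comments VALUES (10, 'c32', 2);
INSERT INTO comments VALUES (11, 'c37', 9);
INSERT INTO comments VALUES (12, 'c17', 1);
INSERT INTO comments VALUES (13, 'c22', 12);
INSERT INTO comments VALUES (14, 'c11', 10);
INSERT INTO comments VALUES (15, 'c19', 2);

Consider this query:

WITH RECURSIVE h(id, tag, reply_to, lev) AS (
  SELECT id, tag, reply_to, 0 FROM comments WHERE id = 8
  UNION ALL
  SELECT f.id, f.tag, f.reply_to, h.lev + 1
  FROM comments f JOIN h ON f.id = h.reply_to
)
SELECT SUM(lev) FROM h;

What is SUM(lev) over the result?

6

Base: id=8 (c1), reply_to=6, lev 0.
Iteration 1: join on id=6 -> c26 (id 6, reply_to=2, lev 1).
Iteration 2: join on id=2 -> c12 (id 2, reply_to=1, lev 2).
Iteration 3: join on id=1 -> c20 (id 1, reply_to=NULL, lev 3).
Iteration 4: reply_to is NULL; no match; recursion stops.
SUM(lev) = 0 + 1 + 2 + 3 = 6.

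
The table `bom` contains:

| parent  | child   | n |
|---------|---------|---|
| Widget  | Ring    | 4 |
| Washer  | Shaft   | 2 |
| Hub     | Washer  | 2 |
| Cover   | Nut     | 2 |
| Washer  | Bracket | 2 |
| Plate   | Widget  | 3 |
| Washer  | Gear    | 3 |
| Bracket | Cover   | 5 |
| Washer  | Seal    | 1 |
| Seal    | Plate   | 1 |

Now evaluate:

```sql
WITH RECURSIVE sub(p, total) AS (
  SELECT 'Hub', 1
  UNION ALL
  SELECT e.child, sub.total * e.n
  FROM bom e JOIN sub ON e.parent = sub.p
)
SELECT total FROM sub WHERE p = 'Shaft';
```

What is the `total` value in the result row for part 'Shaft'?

4

Base: (Hub, total=1).
Iteration 1: components of {Hub} -> Washer = 1*2 = 2.
Iteration 2: components of {Washer} -> Bracket = 2*2 = 4, Gear = 2*3 = 6, Seal = 2*1 = 2, Shaft = 2*2 = 4.
Iteration 3: components of {Bracket,Gear,Seal,Shaft} -> Cover = 4*5 = 20, Plate = 2*1 = 2.
Iteration 4: components of {Cover,Plate} -> Nut = 20*2 = 40, Widget = 2*3 = 6.
Iteration 5: components of {Nut,Widget} -> Ring = 6*4 = 24.
Iteration 6: no further components; recursion stops.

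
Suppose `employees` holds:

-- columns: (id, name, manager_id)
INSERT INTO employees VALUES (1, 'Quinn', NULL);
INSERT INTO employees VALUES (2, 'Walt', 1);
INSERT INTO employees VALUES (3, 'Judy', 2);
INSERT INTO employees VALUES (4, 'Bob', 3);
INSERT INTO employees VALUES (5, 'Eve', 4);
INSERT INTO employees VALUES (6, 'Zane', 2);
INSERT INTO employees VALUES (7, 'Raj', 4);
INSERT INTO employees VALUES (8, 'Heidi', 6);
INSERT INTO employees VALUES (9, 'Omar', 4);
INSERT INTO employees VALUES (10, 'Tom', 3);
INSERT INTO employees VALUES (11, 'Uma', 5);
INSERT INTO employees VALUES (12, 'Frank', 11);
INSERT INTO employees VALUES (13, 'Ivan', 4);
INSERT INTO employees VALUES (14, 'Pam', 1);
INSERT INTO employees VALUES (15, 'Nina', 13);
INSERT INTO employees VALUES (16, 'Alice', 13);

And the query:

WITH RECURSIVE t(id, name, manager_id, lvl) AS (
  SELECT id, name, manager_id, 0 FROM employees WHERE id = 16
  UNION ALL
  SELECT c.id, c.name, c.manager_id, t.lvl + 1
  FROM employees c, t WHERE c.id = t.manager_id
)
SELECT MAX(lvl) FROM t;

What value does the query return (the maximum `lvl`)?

Base: id=16 (Alice), manager_id=13, lvl 0.
Iteration 1: join on id=13 -> Ivan (id 13, manager_id=4, lvl 1).
Iteration 2: join on id=4 -> Bob (id 4, manager_id=3, lvl 2).
Iteration 3: join on id=3 -> Judy (id 3, manager_id=2, lvl 3).
Iteration 4: join on id=2 -> Walt (id 2, manager_id=1, lvl 4).
Iteration 5: join on id=1 -> Quinn (id 1, manager_id=NULL, lvl 5).
Iteration 6: manager_id is NULL; no match; recursion stops.
lvl values: 0, 1, 2, 3, 4, 5; the maximum is 5.

5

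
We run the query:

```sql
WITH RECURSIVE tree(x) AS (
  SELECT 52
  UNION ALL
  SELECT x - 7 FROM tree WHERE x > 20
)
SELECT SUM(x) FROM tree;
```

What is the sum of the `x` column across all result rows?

Base: x=52.
Iteration 1: 52 > 20 holds -> x = 52 - 7 = 45.
Iteration 2: 45 > 20 holds -> x = 45 - 7 = 38.
Iteration 3: 38 > 20 holds -> x = 38 - 7 = 31.
Iteration 4: 31 > 20 holds -> x = 31 - 7 = 24.
Iteration 5: 24 > 20 holds -> x = 24 - 7 = 17.
Iteration 6: 17 > 20 fails; recursion stops.
SUM(x) = 52 + 45 + 38 + 31 + 24 + 17 = 207.

207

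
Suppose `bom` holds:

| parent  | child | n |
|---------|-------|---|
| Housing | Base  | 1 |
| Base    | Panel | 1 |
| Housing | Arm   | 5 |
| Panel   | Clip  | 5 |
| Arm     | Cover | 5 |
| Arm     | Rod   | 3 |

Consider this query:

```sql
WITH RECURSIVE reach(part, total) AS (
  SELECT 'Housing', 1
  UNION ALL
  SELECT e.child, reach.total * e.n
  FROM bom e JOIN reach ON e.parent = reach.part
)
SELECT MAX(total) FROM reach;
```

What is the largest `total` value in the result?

25

Base: (Housing, total=1).
Iteration 1: components of {Housing} -> Arm = 1*5 = 5, Base = 1*1 = 1.
Iteration 2: components of {Arm,Base} -> Cover = 5*5 = 25, Panel = 1*1 = 1, Rod = 5*3 = 15.
Iteration 3: components of {Cover,Panel,Rod} -> Clip = 1*5 = 5.
Iteration 4: no further components; recursion stops.
total values: 1, 1, 5, 1, 25, 15, 5; the maximum is 25.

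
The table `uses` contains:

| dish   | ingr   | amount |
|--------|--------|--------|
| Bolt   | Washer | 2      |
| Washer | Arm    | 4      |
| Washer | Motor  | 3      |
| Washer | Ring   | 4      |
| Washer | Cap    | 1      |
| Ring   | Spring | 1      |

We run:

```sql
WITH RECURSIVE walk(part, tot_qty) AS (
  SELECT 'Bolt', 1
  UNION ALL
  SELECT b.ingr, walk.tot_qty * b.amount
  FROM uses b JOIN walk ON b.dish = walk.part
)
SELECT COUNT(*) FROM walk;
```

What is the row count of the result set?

7

Base: (Bolt, tot_qty=1).
Iteration 1: components of {Bolt} -> Washer = 1*2 = 2.
Iteration 2: components of {Washer} -> Arm = 2*4 = 8, Cap = 2*1 = 2, Motor = 2*3 = 6, Ring = 2*4 = 8.
Iteration 3: components of {Arm,Cap,Motor,Ring} -> Spring = 8*1 = 8.
Iteration 4: no further components; recursion stops.
Total rows emitted: 7.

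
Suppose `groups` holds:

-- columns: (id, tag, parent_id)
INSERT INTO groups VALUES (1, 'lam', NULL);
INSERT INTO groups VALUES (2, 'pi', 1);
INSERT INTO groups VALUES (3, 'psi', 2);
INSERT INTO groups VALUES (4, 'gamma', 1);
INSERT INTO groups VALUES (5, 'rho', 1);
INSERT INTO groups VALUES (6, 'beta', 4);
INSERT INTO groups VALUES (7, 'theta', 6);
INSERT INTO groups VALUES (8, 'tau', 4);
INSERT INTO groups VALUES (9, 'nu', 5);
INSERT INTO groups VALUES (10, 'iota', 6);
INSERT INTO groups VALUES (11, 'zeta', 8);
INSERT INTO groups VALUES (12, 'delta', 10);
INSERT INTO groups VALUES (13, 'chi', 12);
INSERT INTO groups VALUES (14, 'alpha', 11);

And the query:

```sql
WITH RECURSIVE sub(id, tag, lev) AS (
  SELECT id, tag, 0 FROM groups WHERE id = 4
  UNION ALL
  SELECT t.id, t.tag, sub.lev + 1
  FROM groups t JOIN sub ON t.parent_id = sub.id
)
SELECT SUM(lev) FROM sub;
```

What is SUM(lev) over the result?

Base: id=4 (gamma) at lev 0.
Iteration 1: rows with parent_id in {4} -> beta (id 6, lev 1), tau (id 8, lev 1).
Iteration 2: rows with parent_id in {6,8} -> theta (id 7, lev 2), iota (id 10, lev 2), zeta (id 11, lev 2).
Iteration 3: rows with parent_id in {7,10,11} -> delta (id 12, lev 3), alpha (id 14, lev 3).
Iteration 4: rows with parent_id in {12,14} -> chi (id 13, lev 4).
Iteration 5: no rows with parent_id in {13}; recursion stops.
SUM(lev) = 0 + 1 + 1 + 2 + 2 + 2 + 3 + 3 + 4 = 18.

18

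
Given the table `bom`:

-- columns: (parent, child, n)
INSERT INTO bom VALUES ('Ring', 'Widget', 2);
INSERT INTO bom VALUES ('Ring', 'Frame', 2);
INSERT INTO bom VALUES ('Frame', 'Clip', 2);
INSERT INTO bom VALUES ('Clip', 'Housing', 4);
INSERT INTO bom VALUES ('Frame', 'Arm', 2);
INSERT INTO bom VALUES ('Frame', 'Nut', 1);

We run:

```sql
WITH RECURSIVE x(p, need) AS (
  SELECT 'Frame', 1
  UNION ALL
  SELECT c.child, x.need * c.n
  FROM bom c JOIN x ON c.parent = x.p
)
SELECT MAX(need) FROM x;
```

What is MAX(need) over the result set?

8

Base: (Frame, need=1).
Iteration 1: components of {Frame} -> Arm = 1*2 = 2, Clip = 1*2 = 2, Nut = 1*1 = 1.
Iteration 2: components of {Arm,Clip,Nut} -> Housing = 2*4 = 8.
Iteration 3: no further components; recursion stops.
need values: 1, 2, 2, 1, 8; the maximum is 8.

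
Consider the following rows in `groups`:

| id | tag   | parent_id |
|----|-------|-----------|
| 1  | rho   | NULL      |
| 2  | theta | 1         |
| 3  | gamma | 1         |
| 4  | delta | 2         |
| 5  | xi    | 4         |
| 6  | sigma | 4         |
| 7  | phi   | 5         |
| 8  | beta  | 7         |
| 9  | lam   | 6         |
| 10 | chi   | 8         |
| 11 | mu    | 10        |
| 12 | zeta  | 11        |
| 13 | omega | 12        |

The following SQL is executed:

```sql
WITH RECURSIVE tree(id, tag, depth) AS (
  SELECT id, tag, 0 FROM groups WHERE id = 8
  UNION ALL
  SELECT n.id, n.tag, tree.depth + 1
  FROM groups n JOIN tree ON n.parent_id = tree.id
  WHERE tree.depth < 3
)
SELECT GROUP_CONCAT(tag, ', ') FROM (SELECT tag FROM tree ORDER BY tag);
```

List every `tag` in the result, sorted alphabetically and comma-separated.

Base: id=8 (beta) at depth 0.
Iteration 1: rows with parent_id in {8} -> chi (id 10, depth 1).
Iteration 2: rows with parent_id in {10} -> mu (id 11, depth 2).
Iteration 3: rows with parent_id in {11} -> zeta (id 12, depth 3).
Iteration 4: depth < 3 fails for all current rows; recursion stops.

beta, chi, mu, zeta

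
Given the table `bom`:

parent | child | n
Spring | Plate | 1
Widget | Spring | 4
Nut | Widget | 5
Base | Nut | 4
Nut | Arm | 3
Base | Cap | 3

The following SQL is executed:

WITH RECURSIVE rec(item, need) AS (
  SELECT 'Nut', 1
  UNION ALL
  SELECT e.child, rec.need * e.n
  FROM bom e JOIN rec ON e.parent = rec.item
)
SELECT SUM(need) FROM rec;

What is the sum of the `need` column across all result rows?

49

Base: (Nut, need=1).
Iteration 1: components of {Nut} -> Arm = 1*3 = 3, Widget = 1*5 = 5.
Iteration 2: components of {Arm,Widget} -> Spring = 5*4 = 20.
Iteration 3: components of {Spring} -> Plate = 20*1 = 20.
Iteration 4: no further components; recursion stops.
SUM(need) = 1 + 5 + 3 + 20 + 20 = 49.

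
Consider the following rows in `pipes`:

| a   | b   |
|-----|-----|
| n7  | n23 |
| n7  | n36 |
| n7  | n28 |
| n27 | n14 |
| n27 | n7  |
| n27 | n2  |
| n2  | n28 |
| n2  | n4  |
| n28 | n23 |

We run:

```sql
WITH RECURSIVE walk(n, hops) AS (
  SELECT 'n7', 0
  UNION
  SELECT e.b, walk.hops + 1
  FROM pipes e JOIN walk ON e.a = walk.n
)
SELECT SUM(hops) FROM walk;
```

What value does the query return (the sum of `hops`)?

Base: (n7, hops=0).
Iteration 1: edges from {n7} -> (n23, hops=1), (n28, hops=1), (n36, hops=1).
Iteration 2: edges from {n23,n28,n36} -> (n23, hops=2).
Iteration 3: no outgoing edges from {n23}; recursion stops.
SUM(hops) = 0 + 1 + 1 + 1 + 2 = 5.

5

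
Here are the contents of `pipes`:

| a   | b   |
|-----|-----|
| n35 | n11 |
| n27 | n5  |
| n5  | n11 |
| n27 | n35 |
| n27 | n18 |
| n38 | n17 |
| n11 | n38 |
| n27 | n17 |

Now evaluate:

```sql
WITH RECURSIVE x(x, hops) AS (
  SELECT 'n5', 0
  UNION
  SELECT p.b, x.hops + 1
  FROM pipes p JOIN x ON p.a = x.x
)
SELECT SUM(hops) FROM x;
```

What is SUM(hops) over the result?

Base: (n5, hops=0).
Iteration 1: edges from {n5} -> (n11, hops=1).
Iteration 2: edges from {n11} -> (n38, hops=2).
Iteration 3: edges from {n38} -> (n17, hops=3).
Iteration 4: no outgoing edges from {n17}; recursion stops.
SUM(hops) = 0 + 1 + 2 + 3 = 6.

6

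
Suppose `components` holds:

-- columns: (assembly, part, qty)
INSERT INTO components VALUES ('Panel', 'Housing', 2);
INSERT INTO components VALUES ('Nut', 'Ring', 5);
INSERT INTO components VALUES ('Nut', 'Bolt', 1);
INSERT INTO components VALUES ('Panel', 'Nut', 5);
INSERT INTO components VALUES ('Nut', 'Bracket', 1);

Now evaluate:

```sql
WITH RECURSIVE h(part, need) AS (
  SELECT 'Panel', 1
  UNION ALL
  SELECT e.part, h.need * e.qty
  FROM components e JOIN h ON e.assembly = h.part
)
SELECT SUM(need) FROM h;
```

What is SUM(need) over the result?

43

Base: (Panel, need=1).
Iteration 1: components of {Panel} -> Housing = 1*2 = 2, Nut = 1*5 = 5.
Iteration 2: components of {Housing,Nut} -> Bolt = 5*1 = 5, Bracket = 5*1 = 5, Ring = 5*5 = 25.
Iteration 3: no further components; recursion stops.
SUM(need) = 1 + 5 + 2 + 5 + 25 + 5 = 43.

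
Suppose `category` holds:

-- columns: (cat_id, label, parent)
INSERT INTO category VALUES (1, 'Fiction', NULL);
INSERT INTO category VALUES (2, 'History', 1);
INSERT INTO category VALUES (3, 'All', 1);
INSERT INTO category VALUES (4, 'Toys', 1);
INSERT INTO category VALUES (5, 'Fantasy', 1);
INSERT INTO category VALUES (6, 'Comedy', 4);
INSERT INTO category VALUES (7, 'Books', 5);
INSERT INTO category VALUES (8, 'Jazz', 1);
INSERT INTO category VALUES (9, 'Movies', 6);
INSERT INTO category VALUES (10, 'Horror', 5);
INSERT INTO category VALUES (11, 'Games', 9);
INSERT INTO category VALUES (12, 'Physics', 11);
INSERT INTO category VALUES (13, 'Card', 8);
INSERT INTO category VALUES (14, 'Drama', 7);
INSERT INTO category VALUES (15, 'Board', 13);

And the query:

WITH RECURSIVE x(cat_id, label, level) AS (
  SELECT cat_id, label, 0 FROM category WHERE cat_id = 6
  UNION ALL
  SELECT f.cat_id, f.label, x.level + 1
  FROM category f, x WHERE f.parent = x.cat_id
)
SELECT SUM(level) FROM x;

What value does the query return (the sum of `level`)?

6

Base: cat_id=6 (Comedy) at level 0.
Iteration 1: rows with parent in {6} -> Movies (id 9, level 1).
Iteration 2: rows with parent in {9} -> Games (id 11, level 2).
Iteration 3: rows with parent in {11} -> Physics (id 12, level 3).
Iteration 4: no rows with parent in {12}; recursion stops.
SUM(level) = 0 + 1 + 2 + 3 = 6.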